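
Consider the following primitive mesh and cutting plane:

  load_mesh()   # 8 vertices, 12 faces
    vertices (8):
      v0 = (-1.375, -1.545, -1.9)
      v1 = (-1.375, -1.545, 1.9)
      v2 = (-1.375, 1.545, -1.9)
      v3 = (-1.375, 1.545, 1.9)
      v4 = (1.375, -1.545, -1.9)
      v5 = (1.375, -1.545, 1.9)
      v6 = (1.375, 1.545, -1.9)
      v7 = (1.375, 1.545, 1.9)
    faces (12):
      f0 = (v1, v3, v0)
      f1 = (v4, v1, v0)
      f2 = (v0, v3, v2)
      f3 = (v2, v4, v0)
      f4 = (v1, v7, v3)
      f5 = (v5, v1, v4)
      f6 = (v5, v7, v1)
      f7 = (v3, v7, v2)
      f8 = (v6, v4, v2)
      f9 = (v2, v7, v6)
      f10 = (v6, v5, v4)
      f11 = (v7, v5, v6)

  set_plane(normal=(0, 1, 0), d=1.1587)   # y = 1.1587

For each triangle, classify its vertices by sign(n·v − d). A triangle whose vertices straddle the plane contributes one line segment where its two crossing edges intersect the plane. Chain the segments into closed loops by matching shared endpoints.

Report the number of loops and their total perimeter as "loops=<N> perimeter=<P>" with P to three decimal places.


loops=1 perimeter=13.100

Straddling triangles (8 of 12):
  (v1,v3,v0) [-+-] → (-1.375, 1.1587, 1.9)–(-1.375, 1.1587, 1.42494)  len=0.4751
  (v0,v3,v2) [-++] → (-1.375, 1.1587, 1.42494)–(-1.375, 1.1587, -1.9)  len=3.3249
  (v2,v4,v0) [+--] → (-1.03121, 1.1587, -1.9)–(-1.375, 1.1587, -1.9)  len=0.3438
  (v1,v7,v3) [-++] → (1.03121, 1.1587, 1.9)–(-1.375, 1.1587, 1.9)  len=2.4062
  (v5,v7,v1) [-+-] → (1.375, 1.1587, 1.9)–(1.03121, 1.1587, 1.9)  len=0.3438
  (v6,v4,v2) [+-+] → (1.375, 1.1587, -1.9)–(-1.03121, 1.1587, -1.9)  len=2.4062
  (v6,v5,v4) [+--] → (1.375, 1.1587, -1.42494)–(1.375, 1.1587, -1.9)  len=0.4751
  (v7,v5,v6) [+-+] → (1.375, 1.1587, 1.9)–(1.375, 1.1587, -1.42494)  len=3.3249

Chained into 1 loop(s):
  loop 1: 8 segments, perimeter = 13.1000
Total perimeter = 13.100


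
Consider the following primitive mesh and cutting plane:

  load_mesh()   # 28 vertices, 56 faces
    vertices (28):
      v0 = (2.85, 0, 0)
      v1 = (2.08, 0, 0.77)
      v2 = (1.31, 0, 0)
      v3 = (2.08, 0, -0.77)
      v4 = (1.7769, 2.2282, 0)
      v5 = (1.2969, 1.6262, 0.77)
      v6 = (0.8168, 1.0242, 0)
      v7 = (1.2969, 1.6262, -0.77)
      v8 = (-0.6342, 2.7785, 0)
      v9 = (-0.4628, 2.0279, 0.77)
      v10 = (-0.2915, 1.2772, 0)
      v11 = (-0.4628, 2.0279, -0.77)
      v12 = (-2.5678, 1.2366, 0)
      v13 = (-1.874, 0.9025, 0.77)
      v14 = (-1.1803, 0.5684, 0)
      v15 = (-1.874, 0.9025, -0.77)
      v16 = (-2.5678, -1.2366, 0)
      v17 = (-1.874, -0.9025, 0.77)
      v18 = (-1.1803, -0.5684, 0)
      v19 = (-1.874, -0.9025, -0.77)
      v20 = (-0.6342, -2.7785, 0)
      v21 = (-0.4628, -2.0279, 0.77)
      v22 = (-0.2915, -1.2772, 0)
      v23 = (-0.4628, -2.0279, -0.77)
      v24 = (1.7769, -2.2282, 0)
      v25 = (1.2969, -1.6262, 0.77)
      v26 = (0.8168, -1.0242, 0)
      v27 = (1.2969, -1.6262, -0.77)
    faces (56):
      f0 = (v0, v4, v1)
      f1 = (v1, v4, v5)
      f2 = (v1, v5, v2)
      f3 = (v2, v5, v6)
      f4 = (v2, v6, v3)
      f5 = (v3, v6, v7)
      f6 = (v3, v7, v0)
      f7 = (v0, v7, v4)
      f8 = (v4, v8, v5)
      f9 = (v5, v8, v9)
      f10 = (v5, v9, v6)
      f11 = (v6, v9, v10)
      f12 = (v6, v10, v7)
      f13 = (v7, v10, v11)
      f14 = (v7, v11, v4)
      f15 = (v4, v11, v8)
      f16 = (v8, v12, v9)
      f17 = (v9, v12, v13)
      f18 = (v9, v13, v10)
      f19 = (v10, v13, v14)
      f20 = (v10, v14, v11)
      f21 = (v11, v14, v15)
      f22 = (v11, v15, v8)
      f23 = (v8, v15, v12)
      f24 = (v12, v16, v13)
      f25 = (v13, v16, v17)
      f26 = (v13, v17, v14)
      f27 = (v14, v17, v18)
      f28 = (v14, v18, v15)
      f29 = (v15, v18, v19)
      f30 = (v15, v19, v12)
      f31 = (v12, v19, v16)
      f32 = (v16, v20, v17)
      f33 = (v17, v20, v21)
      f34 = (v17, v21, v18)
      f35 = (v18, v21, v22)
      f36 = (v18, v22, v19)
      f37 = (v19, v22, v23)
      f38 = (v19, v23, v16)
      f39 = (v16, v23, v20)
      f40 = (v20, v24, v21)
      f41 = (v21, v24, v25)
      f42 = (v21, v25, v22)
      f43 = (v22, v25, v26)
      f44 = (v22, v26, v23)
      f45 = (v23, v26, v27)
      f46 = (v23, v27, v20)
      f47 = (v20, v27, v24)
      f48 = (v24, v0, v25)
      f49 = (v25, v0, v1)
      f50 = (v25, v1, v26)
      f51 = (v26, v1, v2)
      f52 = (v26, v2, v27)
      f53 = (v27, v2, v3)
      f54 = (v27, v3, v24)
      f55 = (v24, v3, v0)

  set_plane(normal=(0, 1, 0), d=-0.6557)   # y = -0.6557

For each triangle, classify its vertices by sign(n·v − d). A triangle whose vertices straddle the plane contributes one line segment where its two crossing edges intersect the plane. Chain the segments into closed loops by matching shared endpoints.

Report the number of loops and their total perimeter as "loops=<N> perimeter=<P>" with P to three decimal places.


Straddling triangles (18 of 56):
  (v12,v16,v13) [+-+] → (-2.5678, -0.6557, 0)–(-2.37939, -0.6557, 0.209103)  len=0.2815
  (v13,v16,v17) [+--] → (-2.37939, -0.6557, 0.209103)–(-1.874, -0.6557, 0.77)  len=0.7550
  (v13,v17,v14) [+-+] → (-1.874, -0.6557, 0.77)–(-1.75761, -0.6557, 0.640803)  len=0.1739
  (v14,v17,v18) [+-+] → (-1.75761, -0.6557, 0.640803)–(-1.36156, -0.6557, 0.2012)  len=0.5917
  (v15,v18,v19) [++-] → (-1.36156, -0.6557, -0.2012)–(-1.874, -0.6557, -0.77)  len=0.7656
  (v15,v19,v12) [+-+] → (-1.874, -0.6557, -0.77)–(-1.95405, -0.6557, -0.681161)  len=0.1196
  (v12,v19,v16) [+--] → (-1.95405, -0.6557, -0.681161)–(-2.5678, -0.6557, 0)  len=0.9169
  (v17,v21,v18) [--+] → (-1.13738, -0.6557, 0.0460576)–(-1.36156, -0.6557, 0.2012)  len=0.2726
  (v18,v21,v22) [+--] → (-1.13738, -0.6557, 0.0460576)–(-1.07083, -0.6557, 0)  len=0.0809
  (v18,v22,v19) [+--] → (-1.07083, -0.6557, 0)–(-1.36156, -0.6557, -0.2012)  len=0.3536
  (v24,v0,v25) [-+-] → (2.53422, -0.6557, 0)–(2.22377, -0.6557, 0.310472)  len=0.4391
  (v25,v0,v1) [-++] → (2.22377, -0.6557, 0.310472)–(1.76425, -0.6557, 0.77)  len=0.6499
  (v25,v1,v26) [-+-] → (1.76425, -0.6557, 0.77)–(1.27129, -0.6557, 0.277041)  len=0.6971
  (v26,v1,v2) [-++] → (1.27129, -0.6557, 0.277041)–(0.99425, -0.6557, 0)  len=0.3918
  (v26,v2,v27) [-+-] → (0.99425, -0.6557, 0)–(1.30472, -0.6557, -0.310472)  len=0.4391
  (v27,v2,v3) [-++] → (1.30472, -0.6557, -0.310472)–(1.76425, -0.6557, -0.77)  len=0.6499
  (v27,v3,v24) [-+-] → (1.76425, -0.6557, -0.77)–(1.99081, -0.6557, -0.543409)  len=0.3204
  (v24,v3,v0) [-++] → (1.99081, -0.6557, -0.543409)–(2.53422, -0.6557, 0)  len=0.7685

Chained into 2 loop(s):
  loop 1: 10 segments, perimeter = 4.3112
  loop 2: 8 segments, perimeter = 4.3557
Total perimeter = 8.667

loops=2 perimeter=8.667


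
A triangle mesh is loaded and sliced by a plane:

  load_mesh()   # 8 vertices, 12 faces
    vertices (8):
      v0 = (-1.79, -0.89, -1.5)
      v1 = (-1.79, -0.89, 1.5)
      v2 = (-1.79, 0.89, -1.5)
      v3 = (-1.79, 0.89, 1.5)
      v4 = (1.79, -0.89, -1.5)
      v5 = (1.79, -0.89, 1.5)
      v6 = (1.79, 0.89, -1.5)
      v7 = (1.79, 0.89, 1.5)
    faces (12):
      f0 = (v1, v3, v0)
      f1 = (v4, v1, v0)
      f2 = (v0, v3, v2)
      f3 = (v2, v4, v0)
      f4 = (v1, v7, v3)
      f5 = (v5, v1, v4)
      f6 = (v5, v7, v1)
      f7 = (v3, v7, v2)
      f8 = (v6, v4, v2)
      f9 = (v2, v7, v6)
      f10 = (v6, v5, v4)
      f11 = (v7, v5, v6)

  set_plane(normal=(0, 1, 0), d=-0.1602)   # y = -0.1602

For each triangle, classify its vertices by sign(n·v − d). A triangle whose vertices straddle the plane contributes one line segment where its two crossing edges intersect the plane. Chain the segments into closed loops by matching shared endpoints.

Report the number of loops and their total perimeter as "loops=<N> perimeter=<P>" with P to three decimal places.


loops=1 perimeter=13.160

Straddling triangles (8 of 12):
  (v1,v3,v0) [-+-] → (-1.79, -0.1602, 1.5)–(-1.79, -0.1602, -0.27)  len=1.7700
  (v0,v3,v2) [-++] → (-1.79, -0.1602, -0.27)–(-1.79, -0.1602, -1.5)  len=1.2300
  (v2,v4,v0) [+--] → (0.3222, -0.1602, -1.5)–(-1.79, -0.1602, -1.5)  len=2.1122
  (v1,v7,v3) [-++] → (-0.3222, -0.1602, 1.5)–(-1.79, -0.1602, 1.5)  len=1.4678
  (v5,v7,v1) [-+-] → (1.79, -0.1602, 1.5)–(-0.3222, -0.1602, 1.5)  len=2.1122
  (v6,v4,v2) [+-+] → (1.79, -0.1602, -1.5)–(0.3222, -0.1602, -1.5)  len=1.4678
  (v6,v5,v4) [+--] → (1.79, -0.1602, 0.27)–(1.79, -0.1602, -1.5)  len=1.7700
  (v7,v5,v6) [+-+] → (1.79, -0.1602, 1.5)–(1.79, -0.1602, 0.27)  len=1.2300

Chained into 1 loop(s):
  loop 1: 8 segments, perimeter = 13.1600
Total perimeter = 13.160


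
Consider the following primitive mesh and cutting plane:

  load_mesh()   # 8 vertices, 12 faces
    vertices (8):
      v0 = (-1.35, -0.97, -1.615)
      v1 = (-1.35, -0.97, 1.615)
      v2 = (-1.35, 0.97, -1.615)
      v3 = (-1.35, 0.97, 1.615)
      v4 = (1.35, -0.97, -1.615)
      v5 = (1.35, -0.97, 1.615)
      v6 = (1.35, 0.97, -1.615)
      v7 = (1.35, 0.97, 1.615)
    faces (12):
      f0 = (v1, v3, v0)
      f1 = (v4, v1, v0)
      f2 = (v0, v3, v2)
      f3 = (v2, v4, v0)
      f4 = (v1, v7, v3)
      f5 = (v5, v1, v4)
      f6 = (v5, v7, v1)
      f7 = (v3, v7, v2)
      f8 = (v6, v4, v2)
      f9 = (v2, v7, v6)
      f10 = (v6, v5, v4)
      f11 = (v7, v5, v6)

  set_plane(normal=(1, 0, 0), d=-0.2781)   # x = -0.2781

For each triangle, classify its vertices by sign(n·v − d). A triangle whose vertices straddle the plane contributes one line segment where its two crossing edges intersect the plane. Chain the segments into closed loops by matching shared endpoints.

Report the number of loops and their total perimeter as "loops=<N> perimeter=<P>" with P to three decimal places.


Straddling triangles (8 of 12):
  (v4,v1,v0) [+--] → (-0.2781, -0.97, 0.33269)–(-0.2781, -0.97, -1.615)  len=1.9477
  (v2,v4,v0) [-+-] → (-0.2781, 0.19982, -1.615)–(-0.2781, -0.97, -1.615)  len=1.1698
  (v1,v7,v3) [-+-] → (-0.2781, -0.19982, 1.615)–(-0.2781, 0.97, 1.615)  len=1.1698
  (v5,v1,v4) [+-+] → (-0.2781, -0.97, 1.615)–(-0.2781, -0.97, 0.33269)  len=1.2823
  (v5,v7,v1) [++-] → (-0.2781, -0.19982, 1.615)–(-0.2781, -0.97, 1.615)  len=0.7702
  (v3,v7,v2) [-+-] → (-0.2781, 0.97, 1.615)–(-0.2781, 0.97, -0.33269)  len=1.9477
  (v6,v4,v2) [++-] → (-0.2781, 0.19982, -1.615)–(-0.2781, 0.97, -1.615)  len=0.7702
  (v2,v7,v6) [-++] → (-0.2781, 0.97, -0.33269)–(-0.2781, 0.97, -1.615)  len=1.2823

Chained into 1 loop(s):
  loop 1: 8 segments, perimeter = 10.3400
Total perimeter = 10.340

loops=1 perimeter=10.340


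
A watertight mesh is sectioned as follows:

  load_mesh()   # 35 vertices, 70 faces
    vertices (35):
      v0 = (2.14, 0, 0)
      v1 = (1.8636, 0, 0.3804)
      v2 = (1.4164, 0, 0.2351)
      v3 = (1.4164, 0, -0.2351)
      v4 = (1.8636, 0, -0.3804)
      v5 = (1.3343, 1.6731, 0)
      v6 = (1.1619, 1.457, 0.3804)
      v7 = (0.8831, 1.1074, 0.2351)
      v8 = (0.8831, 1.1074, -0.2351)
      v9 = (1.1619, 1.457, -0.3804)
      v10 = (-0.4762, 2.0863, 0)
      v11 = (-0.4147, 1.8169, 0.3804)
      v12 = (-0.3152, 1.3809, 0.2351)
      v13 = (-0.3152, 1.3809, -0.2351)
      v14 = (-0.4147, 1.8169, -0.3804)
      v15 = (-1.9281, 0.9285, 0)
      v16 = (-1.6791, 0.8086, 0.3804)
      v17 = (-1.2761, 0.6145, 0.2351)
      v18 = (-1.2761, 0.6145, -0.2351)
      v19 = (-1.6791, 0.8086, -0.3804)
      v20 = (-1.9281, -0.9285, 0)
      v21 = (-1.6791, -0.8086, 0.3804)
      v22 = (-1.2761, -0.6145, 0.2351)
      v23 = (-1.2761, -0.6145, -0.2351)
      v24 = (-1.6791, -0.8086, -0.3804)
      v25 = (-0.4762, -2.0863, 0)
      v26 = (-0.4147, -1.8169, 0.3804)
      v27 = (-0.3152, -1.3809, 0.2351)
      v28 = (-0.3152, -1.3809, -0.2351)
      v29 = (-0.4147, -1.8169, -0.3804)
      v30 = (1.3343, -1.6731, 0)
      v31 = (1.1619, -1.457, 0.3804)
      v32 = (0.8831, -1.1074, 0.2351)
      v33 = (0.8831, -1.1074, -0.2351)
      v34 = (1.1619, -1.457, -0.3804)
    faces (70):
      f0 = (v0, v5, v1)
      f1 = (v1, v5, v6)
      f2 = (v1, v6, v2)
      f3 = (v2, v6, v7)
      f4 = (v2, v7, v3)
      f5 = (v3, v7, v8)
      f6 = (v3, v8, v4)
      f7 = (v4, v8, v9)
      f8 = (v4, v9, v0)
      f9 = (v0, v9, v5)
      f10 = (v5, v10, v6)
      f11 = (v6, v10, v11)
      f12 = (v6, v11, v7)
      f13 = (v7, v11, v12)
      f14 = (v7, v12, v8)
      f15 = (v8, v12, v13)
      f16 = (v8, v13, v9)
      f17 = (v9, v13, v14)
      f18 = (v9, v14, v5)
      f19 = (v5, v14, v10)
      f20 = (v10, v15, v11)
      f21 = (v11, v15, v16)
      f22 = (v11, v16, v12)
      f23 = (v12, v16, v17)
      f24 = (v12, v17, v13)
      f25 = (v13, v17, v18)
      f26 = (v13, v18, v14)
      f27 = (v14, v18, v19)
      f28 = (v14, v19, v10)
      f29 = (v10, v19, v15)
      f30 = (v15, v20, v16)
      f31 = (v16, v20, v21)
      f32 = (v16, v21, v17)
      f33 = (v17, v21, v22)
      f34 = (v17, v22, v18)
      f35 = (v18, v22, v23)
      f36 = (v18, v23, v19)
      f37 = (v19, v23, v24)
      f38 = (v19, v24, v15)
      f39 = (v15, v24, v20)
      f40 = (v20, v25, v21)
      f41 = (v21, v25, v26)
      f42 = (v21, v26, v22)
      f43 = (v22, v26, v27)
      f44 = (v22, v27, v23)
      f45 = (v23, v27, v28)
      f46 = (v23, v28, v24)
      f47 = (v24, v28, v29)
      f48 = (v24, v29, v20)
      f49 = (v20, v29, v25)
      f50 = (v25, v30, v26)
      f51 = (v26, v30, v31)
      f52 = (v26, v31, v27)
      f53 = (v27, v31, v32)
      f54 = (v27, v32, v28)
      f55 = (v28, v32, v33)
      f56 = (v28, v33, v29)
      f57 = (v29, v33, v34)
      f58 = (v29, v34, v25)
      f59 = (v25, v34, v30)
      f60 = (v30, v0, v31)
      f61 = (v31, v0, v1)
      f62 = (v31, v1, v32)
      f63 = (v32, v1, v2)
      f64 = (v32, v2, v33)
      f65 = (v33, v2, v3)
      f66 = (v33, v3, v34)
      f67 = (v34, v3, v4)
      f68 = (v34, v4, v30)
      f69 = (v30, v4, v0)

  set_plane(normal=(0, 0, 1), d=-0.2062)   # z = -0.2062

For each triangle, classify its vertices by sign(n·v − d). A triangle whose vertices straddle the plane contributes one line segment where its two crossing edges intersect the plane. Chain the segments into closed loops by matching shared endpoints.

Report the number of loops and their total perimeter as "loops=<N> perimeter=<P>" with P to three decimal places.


Straddling triangles (28 of 70):
  (v2,v7,v3) [++-] → (1.38362, 0.0680644, -0.2062)–(1.4164, 0, -0.2062)  len=0.0755
  (v3,v7,v8) [-+-] → (1.38362, 0.0680644, -0.2062)–(0.8831, 1.1074, -0.2062)  len=1.1536
  (v4,v9,v0) [--+] → (1.60981, 0.789783, -0.2062)–(1.99017, 0, -0.2062)  len=0.8766
  (v0,v9,v5) [+-+] → (1.60981, 0.789783, -0.2062)–(1.24085, 1.55596, -0.2062)  len=0.8504
  (v7,v12,v8) [++-] → (0.809449, 1.12421, -0.2062)–(0.8831, 1.1074, -0.2062)  len=0.0755
  (v8,v12,v13) [-+-] → (0.809449, 1.12421, -0.2062)–(-0.3152, 1.3809, -0.2062)  len=1.1536
  (v9,v14,v5) [--+] → (0.386235, 1.75105, -0.2062)–(1.24085, 1.55596, -0.2062)  len=0.8766
  (v5,v14,v10) [+-+] → (0.386235, 1.75105, -0.2062)–(-0.442863, 1.94027, -0.2062)  len=0.8504
  (v12,v17,v13) [++-] → (-0.37426, 1.33379, -0.2062)–(-0.3152, 1.3809, -0.2062)  len=0.0755
  (v13,v17,v18) [-+-] → (-0.37426, 1.33379, -0.2062)–(-1.2761, 0.6145, -0.2062)  len=1.1536
  (v14,v19,v10) [--+] → (-1.12825, 1.39371, -0.2062)–(-0.442863, 1.94027, -0.2062)  len=0.8766
  (v10,v19,v15) [+-+] → (-1.12825, 1.39371, -0.2062)–(-1.79313, 0.863507, -0.2062)  len=0.8504
  (v17,v22,v18) [++-] → (-1.2761, 0.538962, -0.2062)–(-1.2761, 0.6145, -0.2062)  len=0.0755
  (v18,v22,v23) [-+-] → (-1.2761, 0.538962, -0.2062)–(-1.2761, -0.6145, -0.2062)  len=1.1535
  (v19,v24,v15) [--+] → (-1.79313, -0.0131141, -0.2062)–(-1.79313, 0.863507, -0.2062)  len=0.8766
  (v15,v24,v20) [+-+] → (-1.79313, -0.0131141, -0.2062)–(-1.79313, -0.863507, -0.2062)  len=0.8504
  (v22,v27,v23) [++-] → (-1.21704, -0.661605, -0.2062)–(-1.2761, -0.6145, -0.2062)  len=0.0755
  (v23,v27,v28) [-+-] → (-1.21704, -0.661605, -0.2062)–(-0.3152, -1.3809, -0.2062)  len=1.1536
  (v24,v29,v20) [--+] → (-1.10774, -1.41007, -0.2062)–(-1.79313, -0.863507, -0.2062)  len=0.8766
  (v20,v29,v25) [+-+] → (-1.10774, -1.41007, -0.2062)–(-0.442863, -1.94027, -0.2062)  len=0.8504
  (v27,v32,v28) [++-] → (-0.241549, -1.36409, -0.2062)–(-0.3152, -1.3809, -0.2062)  len=0.0755
  (v28,v32,v33) [-+-] → (-0.241549, -1.36409, -0.2062)–(0.8831, -1.1074, -0.2062)  len=1.1536
  (v29,v34,v25) [--+] → (0.41175, -1.74518, -0.2062)–(-0.442863, -1.94027, -0.2062)  len=0.8766
  (v25,v34,v30) [+-+] → (0.41175, -1.74518, -0.2062)–(1.24085, -1.55596, -0.2062)  len=0.8504
  (v32,v2,v33) [++-] → (0.915878, -1.03934, -0.2062)–(0.8831, -1.1074, -0.2062)  len=0.0755
  (v33,v2,v3) [-+-] → (0.915878, -1.03934, -0.2062)–(1.4164, 0, -0.2062)  len=1.1536
  (v34,v4,v30) [--+] → (1.62121, -0.766178, -0.2062)–(1.24085, -1.55596, -0.2062)  len=0.8766
  (v30,v4,v0) [+-+] → (1.62121, -0.766178, -0.2062)–(1.99017, 0, -0.2062)  len=0.8504

Chained into 2 loop(s):
  loop 1: 14 segments, perimeter = 8.6037
  loop 2: 14 segments, perimeter = 12.0891
Total perimeter = 20.693

loops=2 perimeter=20.693


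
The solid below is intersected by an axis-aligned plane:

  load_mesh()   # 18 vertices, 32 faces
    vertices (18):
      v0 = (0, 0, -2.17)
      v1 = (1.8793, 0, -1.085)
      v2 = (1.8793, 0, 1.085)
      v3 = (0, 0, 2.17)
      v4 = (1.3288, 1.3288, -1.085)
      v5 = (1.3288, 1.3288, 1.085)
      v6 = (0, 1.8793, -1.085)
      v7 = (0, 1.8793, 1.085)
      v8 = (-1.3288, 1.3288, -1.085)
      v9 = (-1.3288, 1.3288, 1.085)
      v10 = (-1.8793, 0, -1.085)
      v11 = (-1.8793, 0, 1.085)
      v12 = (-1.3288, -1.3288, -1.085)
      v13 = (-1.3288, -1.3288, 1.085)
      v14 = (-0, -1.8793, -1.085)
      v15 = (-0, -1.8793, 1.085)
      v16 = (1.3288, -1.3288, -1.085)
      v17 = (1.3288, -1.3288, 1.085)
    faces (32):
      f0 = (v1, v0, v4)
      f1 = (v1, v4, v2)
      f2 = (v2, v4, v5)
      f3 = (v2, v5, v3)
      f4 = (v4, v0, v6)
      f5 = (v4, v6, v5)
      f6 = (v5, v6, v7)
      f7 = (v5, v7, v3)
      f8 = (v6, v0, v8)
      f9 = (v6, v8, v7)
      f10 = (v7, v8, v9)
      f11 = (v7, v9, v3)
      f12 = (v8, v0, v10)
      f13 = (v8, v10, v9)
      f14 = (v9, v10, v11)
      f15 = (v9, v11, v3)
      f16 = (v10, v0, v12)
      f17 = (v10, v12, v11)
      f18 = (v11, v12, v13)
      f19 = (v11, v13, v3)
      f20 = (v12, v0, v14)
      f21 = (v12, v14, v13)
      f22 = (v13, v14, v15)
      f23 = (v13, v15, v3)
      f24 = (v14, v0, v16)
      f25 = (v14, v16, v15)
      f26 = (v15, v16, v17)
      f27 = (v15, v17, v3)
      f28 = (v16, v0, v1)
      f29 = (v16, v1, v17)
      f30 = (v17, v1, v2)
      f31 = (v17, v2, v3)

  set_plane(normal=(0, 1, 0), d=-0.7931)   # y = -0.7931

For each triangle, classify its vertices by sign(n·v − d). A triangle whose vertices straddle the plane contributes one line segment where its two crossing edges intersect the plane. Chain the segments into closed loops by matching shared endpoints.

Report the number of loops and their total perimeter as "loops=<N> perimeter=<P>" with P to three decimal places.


loops=1 perimeter=11.101

Straddling triangles (12 of 32):
  (v10,v0,v12) [++-] → (-0.7931, -0.7931, -1.52241)–(-1.55073, -0.7931, -1.085)  len=0.8748
  (v10,v12,v11) [+-+] → (-1.55073, -0.7931, -1.085)–(-1.55073, -0.7931, -0.210174)  len=0.8748
  (v11,v12,v13) [+--] → (-1.55073, -0.7931, -0.210174)–(-1.55073, -0.7931, 1.085)  len=1.2952
  (v11,v13,v3) [+-+] → (-1.55073, -0.7931, 1.085)–(-0.7931, -0.7931, 1.52241)  len=0.8748
  (v12,v0,v14) [-+-] → (-0.7931, -0.7931, -1.52241)–(0, -0.7931, -1.71211)  len=0.8155
  (v13,v15,v3) [--+] → (0, -0.7931, 1.71211)–(-0.7931, -0.7931, 1.52241)  len=0.8155
  (v14,v0,v16) [-+-] → (0, -0.7931, -1.71211)–(0.7931, -0.7931, -1.52241)  len=0.8155
  (v15,v17,v3) [--+] → (0.7931, -0.7931, 1.52241)–(0, -0.7931, 1.71211)  len=0.8155
  (v16,v0,v1) [-++] → (0.7931, -0.7931, -1.52241)–(1.55073, -0.7931, -1.085)  len=0.8748
  (v16,v1,v17) [-+-] → (1.55073, -0.7931, -1.085)–(1.55073, -0.7931, 0.210174)  len=1.2952
  (v17,v1,v2) [-++] → (1.55073, -0.7931, 0.210174)–(1.55073, -0.7931, 1.085)  len=0.8748
  (v17,v2,v3) [-++] → (1.55073, -0.7931, 1.085)–(0.7931, -0.7931, 1.52241)  len=0.8748

Chained into 1 loop(s):
  loop 1: 12 segments, perimeter = 11.1012
Total perimeter = 11.101


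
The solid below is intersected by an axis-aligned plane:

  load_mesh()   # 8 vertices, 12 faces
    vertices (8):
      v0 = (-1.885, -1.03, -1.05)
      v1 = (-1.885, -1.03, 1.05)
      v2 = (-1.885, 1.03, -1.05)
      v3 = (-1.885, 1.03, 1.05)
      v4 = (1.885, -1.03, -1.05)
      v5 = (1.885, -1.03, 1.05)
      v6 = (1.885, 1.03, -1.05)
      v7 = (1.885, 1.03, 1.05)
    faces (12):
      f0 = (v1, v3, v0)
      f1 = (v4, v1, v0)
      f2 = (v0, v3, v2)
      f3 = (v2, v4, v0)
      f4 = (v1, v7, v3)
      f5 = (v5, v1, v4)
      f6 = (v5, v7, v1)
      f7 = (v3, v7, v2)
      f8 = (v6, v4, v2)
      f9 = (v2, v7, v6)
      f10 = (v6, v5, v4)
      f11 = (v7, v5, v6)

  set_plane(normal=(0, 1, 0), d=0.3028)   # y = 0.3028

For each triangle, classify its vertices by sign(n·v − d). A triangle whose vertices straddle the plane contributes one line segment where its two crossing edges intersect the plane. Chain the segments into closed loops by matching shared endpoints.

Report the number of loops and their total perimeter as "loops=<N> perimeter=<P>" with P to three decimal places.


loops=1 perimeter=11.740

Straddling triangles (8 of 12):
  (v1,v3,v0) [-+-] → (-1.885, 0.3028, 1.05)–(-1.885, 0.3028, 0.30868)  len=0.7413
  (v0,v3,v2) [-++] → (-1.885, 0.3028, 0.30868)–(-1.885, 0.3028, -1.05)  len=1.3587
  (v2,v4,v0) [+--] → (-0.554153, 0.3028, -1.05)–(-1.885, 0.3028, -1.05)  len=1.3308
  (v1,v7,v3) [-++] → (0.554153, 0.3028, 1.05)–(-1.885, 0.3028, 1.05)  len=2.4392
  (v5,v7,v1) [-+-] → (1.885, 0.3028, 1.05)–(0.554153, 0.3028, 1.05)  len=1.3308
  (v6,v4,v2) [+-+] → (1.885, 0.3028, -1.05)–(-0.554153, 0.3028, -1.05)  len=2.4392
  (v6,v5,v4) [+--] → (1.885, 0.3028, -0.30868)–(1.885, 0.3028, -1.05)  len=0.7413
  (v7,v5,v6) [+-+] → (1.885, 0.3028, 1.05)–(1.885, 0.3028, -0.30868)  len=1.3587

Chained into 1 loop(s):
  loop 1: 8 segments, perimeter = 11.7400
Total perimeter = 11.740


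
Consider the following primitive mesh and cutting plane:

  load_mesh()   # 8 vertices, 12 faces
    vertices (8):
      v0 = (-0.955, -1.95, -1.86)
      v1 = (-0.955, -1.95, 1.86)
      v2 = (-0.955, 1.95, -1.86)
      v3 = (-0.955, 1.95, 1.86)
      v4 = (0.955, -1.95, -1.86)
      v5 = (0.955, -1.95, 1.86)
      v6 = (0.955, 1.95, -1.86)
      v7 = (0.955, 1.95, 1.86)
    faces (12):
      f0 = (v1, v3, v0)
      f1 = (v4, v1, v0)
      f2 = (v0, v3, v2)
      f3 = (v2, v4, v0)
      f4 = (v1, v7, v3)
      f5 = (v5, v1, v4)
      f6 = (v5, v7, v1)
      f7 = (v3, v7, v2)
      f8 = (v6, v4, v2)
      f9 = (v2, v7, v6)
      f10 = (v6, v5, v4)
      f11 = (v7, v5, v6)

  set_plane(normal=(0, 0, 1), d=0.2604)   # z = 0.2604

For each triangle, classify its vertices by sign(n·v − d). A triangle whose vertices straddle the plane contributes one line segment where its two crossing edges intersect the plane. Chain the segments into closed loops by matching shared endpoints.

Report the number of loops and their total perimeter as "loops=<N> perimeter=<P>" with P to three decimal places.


Straddling triangles (8 of 12):
  (v1,v3,v0) [++-] → (-0.955, 0.273, 0.2604)–(-0.955, -1.95, 0.2604)  len=2.2230
  (v4,v1,v0) [-+-] → (-0.1337, -1.95, 0.2604)–(-0.955, -1.95, 0.2604)  len=0.8213
  (v0,v3,v2) [-+-] → (-0.955, 0.273, 0.2604)–(-0.955, 1.95, 0.2604)  len=1.6770
  (v5,v1,v4) [++-] → (-0.1337, -1.95, 0.2604)–(0.955, -1.95, 0.2604)  len=1.0887
  (v3,v7,v2) [++-] → (0.1337, 1.95, 0.2604)–(-0.955, 1.95, 0.2604)  len=1.0887
  (v2,v7,v6) [-+-] → (0.1337, 1.95, 0.2604)–(0.955, 1.95, 0.2604)  len=0.8213
  (v6,v5,v4) [-+-] → (0.955, -0.273, 0.2604)–(0.955, -1.95, 0.2604)  len=1.6770
  (v7,v5,v6) [++-] → (0.955, -0.273, 0.2604)–(0.955, 1.95, 0.2604)  len=2.2230

Chained into 1 loop(s):
  loop 1: 8 segments, perimeter = 11.6200
Total perimeter = 11.620

loops=1 perimeter=11.620


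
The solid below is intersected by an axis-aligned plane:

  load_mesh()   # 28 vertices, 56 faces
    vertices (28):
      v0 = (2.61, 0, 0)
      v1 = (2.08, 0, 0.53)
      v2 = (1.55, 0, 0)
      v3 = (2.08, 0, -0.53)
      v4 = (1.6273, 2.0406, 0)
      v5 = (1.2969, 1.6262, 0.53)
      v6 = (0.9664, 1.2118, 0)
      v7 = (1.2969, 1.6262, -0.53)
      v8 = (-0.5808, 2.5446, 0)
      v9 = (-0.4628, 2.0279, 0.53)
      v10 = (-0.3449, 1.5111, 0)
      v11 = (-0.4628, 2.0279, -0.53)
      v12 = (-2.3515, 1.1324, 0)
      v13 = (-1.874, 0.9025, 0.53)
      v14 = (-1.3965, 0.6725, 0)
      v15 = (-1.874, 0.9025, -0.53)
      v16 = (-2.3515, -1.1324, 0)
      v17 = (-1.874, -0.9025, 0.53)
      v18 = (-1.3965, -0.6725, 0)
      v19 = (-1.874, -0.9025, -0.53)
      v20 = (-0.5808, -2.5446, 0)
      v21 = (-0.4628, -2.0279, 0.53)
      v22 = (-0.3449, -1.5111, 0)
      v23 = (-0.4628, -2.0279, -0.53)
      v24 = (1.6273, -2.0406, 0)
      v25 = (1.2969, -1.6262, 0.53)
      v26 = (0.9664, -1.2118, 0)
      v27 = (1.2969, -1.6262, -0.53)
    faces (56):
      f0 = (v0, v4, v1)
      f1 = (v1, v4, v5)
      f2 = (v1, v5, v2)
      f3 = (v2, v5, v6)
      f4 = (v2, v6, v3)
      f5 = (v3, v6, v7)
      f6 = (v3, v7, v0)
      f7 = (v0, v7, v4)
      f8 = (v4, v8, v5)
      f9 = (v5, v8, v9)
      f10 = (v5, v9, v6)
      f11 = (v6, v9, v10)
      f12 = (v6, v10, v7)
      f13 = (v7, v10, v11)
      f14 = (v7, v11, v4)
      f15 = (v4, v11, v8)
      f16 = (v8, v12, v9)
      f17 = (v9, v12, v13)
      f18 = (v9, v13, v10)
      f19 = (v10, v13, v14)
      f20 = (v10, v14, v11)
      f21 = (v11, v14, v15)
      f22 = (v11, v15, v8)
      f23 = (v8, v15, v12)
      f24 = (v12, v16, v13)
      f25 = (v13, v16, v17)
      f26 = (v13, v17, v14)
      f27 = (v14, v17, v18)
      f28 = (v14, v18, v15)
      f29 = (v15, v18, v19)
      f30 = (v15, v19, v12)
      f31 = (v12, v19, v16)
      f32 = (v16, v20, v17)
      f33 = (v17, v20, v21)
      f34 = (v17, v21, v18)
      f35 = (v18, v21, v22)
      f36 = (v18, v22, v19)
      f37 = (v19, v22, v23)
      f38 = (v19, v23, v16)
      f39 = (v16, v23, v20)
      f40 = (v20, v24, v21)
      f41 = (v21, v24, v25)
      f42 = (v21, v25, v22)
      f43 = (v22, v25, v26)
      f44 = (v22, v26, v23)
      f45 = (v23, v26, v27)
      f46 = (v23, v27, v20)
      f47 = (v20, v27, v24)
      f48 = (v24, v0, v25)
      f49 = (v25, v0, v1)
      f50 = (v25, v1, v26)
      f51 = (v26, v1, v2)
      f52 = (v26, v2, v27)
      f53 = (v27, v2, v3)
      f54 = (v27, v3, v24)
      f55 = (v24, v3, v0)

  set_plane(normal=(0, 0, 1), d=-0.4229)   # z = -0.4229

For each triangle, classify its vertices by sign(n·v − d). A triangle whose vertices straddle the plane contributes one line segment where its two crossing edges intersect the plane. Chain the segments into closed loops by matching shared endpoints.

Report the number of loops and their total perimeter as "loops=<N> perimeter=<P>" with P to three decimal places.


Straddling triangles (28 of 56):
  (v2,v6,v3) [++-] → (1.85497, 0.244875, -0.4229)–(1.9729, 0, -0.4229)  len=0.2718
  (v3,v6,v7) [-+-] → (1.85497, 0.244875, -0.4229)–(1.23011, 1.54246, -0.4229)  len=1.4402
  (v3,v7,v0) [--+] → (1.56225, 1.29758, -0.4229)–(2.1871, 0, -0.4229)  len=1.4402
  (v0,v7,v4) [+-+] → (1.56225, 1.29758, -0.4229)–(1.36367, 1.70994, -0.4229)  len=0.4577
  (v6,v10,v7) [++-] → (0.965132, 1.60294, -0.4229)–(1.23011, 1.54246, -0.4229)  len=0.2718
  (v7,v10,v11) [-+-] → (0.965132, 1.60294, -0.4229)–(-0.438975, 1.92347, -0.4229)  len=1.4402
  (v7,v11,v4) [--+] → (-0.0404421, 2.03047, -0.4229)–(1.36367, 1.70994, -0.4229)  len=1.4402
  (v4,v11,v8) [+-+] → (-0.0404421, 2.03047, -0.4229)–(-0.486645, 2.13231, -0.4229)  len=0.4577
  (v10,v14,v11) [++-] → (-0.651478, 1.75401, -0.4229)–(-0.438975, 1.92347, -0.4229)  len=0.2718
  (v11,v14,v15) [-+-] → (-0.651478, 1.75401, -0.4229)–(-1.77751, 0.856023, -0.4229)  len=1.4403
  (v11,v15,v8) [--+] → (-1.61268, 1.23433, -0.4229)–(-0.486645, 2.13231, -0.4229)  len=1.4403
  (v8,v15,v12) [+-+] → (-1.61268, 1.23433, -0.4229)–(-1.97049, 0.948957, -0.4229)  len=0.4577
  (v14,v18,v15) [++-] → (-1.77751, 0.584231, -0.4229)–(-1.77751, 0.856023, -0.4229)  len=0.2718
  (v15,v18,v19) [-+-] → (-1.77751, 0.584231, -0.4229)–(-1.77751, -0.856023, -0.4229)  len=1.4403
  (v15,v19,v12) [--+] → (-1.97049, -0.491297, -0.4229)–(-1.97049, 0.948957, -0.4229)  len=1.4403
  (v12,v19,v16) [+-+] → (-1.97049, -0.491297, -0.4229)–(-1.97049, -0.948957, -0.4229)  len=0.4577
  (v18,v22,v19) [++-] → (-1.56501, -1.02548, -0.4229)–(-1.77751, -0.856023, -0.4229)  len=0.2718
  (v19,v22,v23) [-+-] → (-1.56501, -1.02548, -0.4229)–(-0.438975, -1.92347, -0.4229)  len=1.4403
  (v19,v23,v16) [--+] → (-0.84446, -1.84694, -0.4229)–(-1.97049, -0.948957, -0.4229)  len=1.4403
  (v16,v23,v20) [+-+] → (-0.84446, -1.84694, -0.4229)–(-0.486645, -2.13231, -0.4229)  len=0.4577
  (v22,v26,v23) [++-] → (-0.173994, -1.86299, -0.4229)–(-0.438975, -1.92347, -0.4229)  len=0.2718
  (v23,v26,v27) [-+-] → (-0.173994, -1.86299, -0.4229)–(1.23011, -1.54246, -0.4229)  len=1.4402
  (v23,v27,v20) [--+] → (0.917463, -1.81179, -0.4229)–(-0.486645, -2.13231, -0.4229)  len=1.4402
  (v20,v27,v24) [+-+] → (0.917463, -1.81179, -0.4229)–(1.36367, -1.70994, -0.4229)  len=0.4577
  (v26,v2,v27) [++-] → (1.34805, -1.29758, -0.4229)–(1.23011, -1.54246, -0.4229)  len=0.2718
  (v27,v2,v3) [-+-] → (1.34805, -1.29758, -0.4229)–(1.9729, 0, -0.4229)  len=1.4402
  (v27,v3,v24) [--+] → (1.98852, -0.412355, -0.4229)–(1.36367, -1.70994, -0.4229)  len=1.4402
  (v24,v3,v0) [+-+] → (1.98852, -0.412355, -0.4229)–(2.1871, 0, -0.4229)  len=0.4577

Chained into 2 loop(s):
  loop 1: 14 segments, perimeter = 11.9842
  loop 2: 14 segments, perimeter = 13.2853
Total perimeter = 25.270

loops=2 perimeter=25.270


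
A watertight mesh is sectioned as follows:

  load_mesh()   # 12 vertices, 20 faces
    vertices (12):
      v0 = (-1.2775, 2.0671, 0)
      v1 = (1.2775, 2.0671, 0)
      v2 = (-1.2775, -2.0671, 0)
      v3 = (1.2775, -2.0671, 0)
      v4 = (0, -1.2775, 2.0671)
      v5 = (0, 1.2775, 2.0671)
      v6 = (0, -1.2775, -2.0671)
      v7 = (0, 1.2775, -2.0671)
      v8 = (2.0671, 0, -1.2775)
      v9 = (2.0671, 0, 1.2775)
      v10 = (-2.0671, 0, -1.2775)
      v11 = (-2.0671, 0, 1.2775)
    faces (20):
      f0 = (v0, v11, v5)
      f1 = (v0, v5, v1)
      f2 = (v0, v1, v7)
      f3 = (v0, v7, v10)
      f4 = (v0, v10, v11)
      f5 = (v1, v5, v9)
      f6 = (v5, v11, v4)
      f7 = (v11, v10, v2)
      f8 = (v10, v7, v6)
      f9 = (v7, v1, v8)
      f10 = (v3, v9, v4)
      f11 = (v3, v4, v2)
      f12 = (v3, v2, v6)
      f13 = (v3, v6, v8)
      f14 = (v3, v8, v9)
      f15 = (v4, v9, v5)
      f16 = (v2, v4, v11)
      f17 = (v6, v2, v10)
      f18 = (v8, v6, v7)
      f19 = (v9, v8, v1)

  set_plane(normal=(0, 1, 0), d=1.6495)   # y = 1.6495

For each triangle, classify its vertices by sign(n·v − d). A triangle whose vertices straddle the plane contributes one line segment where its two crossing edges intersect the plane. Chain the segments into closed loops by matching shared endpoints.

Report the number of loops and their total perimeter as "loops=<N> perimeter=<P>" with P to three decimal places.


loops=1 perimeter=8.164

Straddling triangles (8 of 20):
  (v0,v11,v5) [+--] → (-1.43702, 1.6495, 0.258083)–(-0.601862, 1.6495, 1.09324)  len=1.1811
  (v0,v5,v1) [+-+] → (-0.601862, 1.6495, 1.09324)–(0.601862, 1.6495, 1.09324)  len=1.2037
  (v0,v1,v7) [++-] → (0.601862, 1.6495, -1.09324)–(-0.601862, 1.6495, -1.09324)  len=1.2037
  (v0,v7,v10) [+--] → (-0.601862, 1.6495, -1.09324)–(-1.43702, 1.6495, -0.258083)  len=1.1811
  (v0,v10,v11) [+--] → (-1.43702, 1.6495, -0.258083)–(-1.43702, 1.6495, 0.258083)  len=0.5162
  (v1,v5,v9) [+--] → (0.601862, 1.6495, 1.09324)–(1.43702, 1.6495, 0.258083)  len=1.1811
  (v7,v1,v8) [-+-] → (0.601862, 1.6495, -1.09324)–(1.43702, 1.6495, -0.258083)  len=1.1811
  (v9,v8,v1) [--+] → (1.43702, 1.6495, -0.258083)–(1.43702, 1.6495, 0.258083)  len=0.5162

Chained into 1 loop(s):
  loop 1: 8 segments, perimeter = 8.1641
Total perimeter = 8.164


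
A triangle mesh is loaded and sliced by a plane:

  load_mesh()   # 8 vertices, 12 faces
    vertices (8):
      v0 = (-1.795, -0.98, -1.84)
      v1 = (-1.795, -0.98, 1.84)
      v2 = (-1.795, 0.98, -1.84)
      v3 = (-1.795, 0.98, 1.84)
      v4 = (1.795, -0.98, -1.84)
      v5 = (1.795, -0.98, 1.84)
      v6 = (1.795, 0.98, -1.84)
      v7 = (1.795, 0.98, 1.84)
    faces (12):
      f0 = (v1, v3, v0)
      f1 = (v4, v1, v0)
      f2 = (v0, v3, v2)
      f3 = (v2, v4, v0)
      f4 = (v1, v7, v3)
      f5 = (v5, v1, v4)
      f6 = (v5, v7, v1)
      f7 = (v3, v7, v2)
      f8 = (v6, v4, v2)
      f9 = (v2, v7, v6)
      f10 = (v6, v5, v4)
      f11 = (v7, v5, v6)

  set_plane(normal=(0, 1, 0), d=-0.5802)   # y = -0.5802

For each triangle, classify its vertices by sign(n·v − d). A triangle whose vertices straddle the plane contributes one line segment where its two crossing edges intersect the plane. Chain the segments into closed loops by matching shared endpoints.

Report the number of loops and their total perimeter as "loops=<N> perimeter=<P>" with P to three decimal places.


Straddling triangles (8 of 12):
  (v1,v3,v0) [-+-] → (-1.795, -0.5802, 1.84)–(-1.795, -0.5802, -1.08936)  len=2.9294
  (v0,v3,v2) [-++] → (-1.795, -0.5802, -1.08936)–(-1.795, -0.5802, -1.84)  len=0.7506
  (v2,v4,v0) [+--] → (1.06271, -0.5802, -1.84)–(-1.795, -0.5802, -1.84)  len=2.8577
  (v1,v7,v3) [-++] → (-1.06271, -0.5802, 1.84)–(-1.795, -0.5802, 1.84)  len=0.7323
  (v5,v7,v1) [-+-] → (1.795, -0.5802, 1.84)–(-1.06271, -0.5802, 1.84)  len=2.8577
  (v6,v4,v2) [+-+] → (1.795, -0.5802, -1.84)–(1.06271, -0.5802, -1.84)  len=0.7323
  (v6,v5,v4) [+--] → (1.795, -0.5802, 1.08936)–(1.795, -0.5802, -1.84)  len=2.9294
  (v7,v5,v6) [+-+] → (1.795, -0.5802, 1.84)–(1.795, -0.5802, 1.08936)  len=0.7506

Chained into 1 loop(s):
  loop 1: 8 segments, perimeter = 14.5400
Total perimeter = 14.540

loops=1 perimeter=14.540


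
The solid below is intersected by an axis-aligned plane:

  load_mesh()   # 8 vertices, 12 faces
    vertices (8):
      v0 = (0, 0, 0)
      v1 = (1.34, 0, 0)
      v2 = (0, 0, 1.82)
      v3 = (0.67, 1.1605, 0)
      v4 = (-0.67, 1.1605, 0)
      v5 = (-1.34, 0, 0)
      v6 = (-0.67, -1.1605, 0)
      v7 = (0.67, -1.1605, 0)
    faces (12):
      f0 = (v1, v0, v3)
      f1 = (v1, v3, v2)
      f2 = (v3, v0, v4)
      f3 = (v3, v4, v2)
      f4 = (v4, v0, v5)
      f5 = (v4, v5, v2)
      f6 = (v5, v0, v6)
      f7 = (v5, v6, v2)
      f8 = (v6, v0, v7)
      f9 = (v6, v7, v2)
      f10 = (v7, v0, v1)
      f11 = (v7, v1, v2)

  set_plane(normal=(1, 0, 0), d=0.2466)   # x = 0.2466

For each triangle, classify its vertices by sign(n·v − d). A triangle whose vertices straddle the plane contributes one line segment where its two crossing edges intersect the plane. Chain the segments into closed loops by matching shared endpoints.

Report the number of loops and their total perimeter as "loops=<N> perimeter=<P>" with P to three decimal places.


Straddling triangles (8 of 12):
  (v1,v0,v3) [+-+] → (0.2466, 0, 0)–(0.2466, 0.427133, 0)  len=0.4271
  (v1,v3,v2) [++-] → (0.2466, 0.427133, 1.15013)–(0.2466, 0, 1.48507)  len=0.5428
  (v3,v0,v4) [+--] → (0.2466, 0.427133, 0)–(0.2466, 1.1605, 0)  len=0.7334
  (v3,v4,v2) [+--] → (0.2466, 1.1605, 0)–(0.2466, 0.427133, 1.15013)  len=1.3640
  (v6,v0,v7) [--+] → (0.2466, -0.427133, 0)–(0.2466, -1.1605, 0)  len=0.7334
  (v6,v7,v2) [-+-] → (0.2466, -1.1605, 0)–(0.2466, -0.427133, 1.15013)  len=1.3640
  (v7,v0,v1) [+-+] → (0.2466, -0.427133, 0)–(0.2466, 0, 0)  len=0.4271
  (v7,v1,v2) [++-] → (0.2466, 0, 1.48507)–(0.2466, -0.427133, 1.15013)  len=0.5428

Chained into 1 loop(s):
  loop 1: 8 segments, perimeter = 6.1347
Total perimeter = 6.135

loops=1 perimeter=6.135


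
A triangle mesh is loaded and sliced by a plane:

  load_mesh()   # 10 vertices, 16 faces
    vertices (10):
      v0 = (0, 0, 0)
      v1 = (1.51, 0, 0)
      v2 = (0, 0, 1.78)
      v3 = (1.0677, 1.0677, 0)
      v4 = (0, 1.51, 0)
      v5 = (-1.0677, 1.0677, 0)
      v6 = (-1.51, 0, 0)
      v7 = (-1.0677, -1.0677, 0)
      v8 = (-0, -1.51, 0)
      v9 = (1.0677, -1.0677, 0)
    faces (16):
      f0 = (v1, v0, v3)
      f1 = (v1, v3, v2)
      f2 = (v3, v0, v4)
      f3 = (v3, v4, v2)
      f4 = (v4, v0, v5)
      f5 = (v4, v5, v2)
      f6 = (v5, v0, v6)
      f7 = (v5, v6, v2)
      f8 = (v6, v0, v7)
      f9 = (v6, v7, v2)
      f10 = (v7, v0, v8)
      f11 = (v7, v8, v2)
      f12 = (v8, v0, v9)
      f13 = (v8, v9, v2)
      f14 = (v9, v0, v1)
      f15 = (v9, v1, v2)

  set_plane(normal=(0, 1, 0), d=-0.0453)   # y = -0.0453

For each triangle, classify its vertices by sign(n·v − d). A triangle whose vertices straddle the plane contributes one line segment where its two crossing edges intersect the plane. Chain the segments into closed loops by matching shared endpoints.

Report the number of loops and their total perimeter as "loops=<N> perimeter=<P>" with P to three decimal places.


Straddling triangles (8 of 16):
  (v6,v0,v7) [++-] → (-0.0453, -0.0453, 0)–(-1.49123, -0.0453, 0)  len=1.4459
  (v6,v7,v2) [+-+] → (-1.49123, -0.0453, 0)–(-0.0453, -0.0453, 1.70448)  len=2.2352
  (v7,v0,v8) [-+-] → (-0.0453, -0.0453, 0)–(0, -0.0453, 0)  len=0.0453
  (v7,v8,v2) [--+] → (0, -0.0453, 1.7266)–(-0.0453, -0.0453, 1.70448)  len=0.0504
  (v8,v0,v9) [-+-] → (0, -0.0453, 0)–(0.0453, -0.0453, 0)  len=0.0453
  (v8,v9,v2) [--+] → (0.0453, -0.0453, 1.70448)–(0, -0.0453, 1.7266)  len=0.0504
  (v9,v0,v1) [-++] → (0.0453, -0.0453, 0)–(1.49123, -0.0453, 0)  len=1.4459
  (v9,v1,v2) [-++] → (1.49123, -0.0453, 0)–(0.0453, -0.0453, 1.70448)  len=2.2352

Chained into 1 loop(s):
  loop 1: 8 segments, perimeter = 7.5536
Total perimeter = 7.554

loops=1 perimeter=7.554


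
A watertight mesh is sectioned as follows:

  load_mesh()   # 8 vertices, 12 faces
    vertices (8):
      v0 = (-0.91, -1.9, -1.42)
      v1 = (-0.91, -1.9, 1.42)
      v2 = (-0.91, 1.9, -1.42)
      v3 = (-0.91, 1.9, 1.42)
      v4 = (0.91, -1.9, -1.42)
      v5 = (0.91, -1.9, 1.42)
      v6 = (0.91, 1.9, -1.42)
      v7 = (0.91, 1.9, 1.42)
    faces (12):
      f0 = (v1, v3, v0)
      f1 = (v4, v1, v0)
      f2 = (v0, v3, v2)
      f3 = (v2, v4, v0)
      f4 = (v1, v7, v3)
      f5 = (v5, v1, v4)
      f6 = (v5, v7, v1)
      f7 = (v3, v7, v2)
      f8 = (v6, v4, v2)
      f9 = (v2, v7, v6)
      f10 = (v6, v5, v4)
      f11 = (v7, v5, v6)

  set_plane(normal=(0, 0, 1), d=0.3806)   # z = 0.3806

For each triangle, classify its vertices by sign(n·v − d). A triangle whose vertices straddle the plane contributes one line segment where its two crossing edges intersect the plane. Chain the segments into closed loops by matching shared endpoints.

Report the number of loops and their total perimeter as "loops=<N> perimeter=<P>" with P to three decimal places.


Straddling triangles (8 of 12):
  (v1,v3,v0) [++-] → (-0.91, 0.509254, 0.3806)–(-0.91, -1.9, 0.3806)  len=2.4093
  (v4,v1,v0) [-+-] → (-0.243906, -1.9, 0.3806)–(-0.91, -1.9, 0.3806)  len=0.6661
  (v0,v3,v2) [-+-] → (-0.91, 0.509254, 0.3806)–(-0.91, 1.9, 0.3806)  len=1.3907
  (v5,v1,v4) [++-] → (-0.243906, -1.9, 0.3806)–(0.91, -1.9, 0.3806)  len=1.1539
  (v3,v7,v2) [++-] → (0.243906, 1.9, 0.3806)–(-0.91, 1.9, 0.3806)  len=1.1539
  (v2,v7,v6) [-+-] → (0.243906, 1.9, 0.3806)–(0.91, 1.9, 0.3806)  len=0.6661
  (v6,v5,v4) [-+-] → (0.91, -0.509254, 0.3806)–(0.91, -1.9, 0.3806)  len=1.3907
  (v7,v5,v6) [++-] → (0.91, -0.509254, 0.3806)–(0.91, 1.9, 0.3806)  len=2.4093

Chained into 1 loop(s):
  loop 1: 8 segments, perimeter = 11.2400
Total perimeter = 11.240

loops=1 perimeter=11.240


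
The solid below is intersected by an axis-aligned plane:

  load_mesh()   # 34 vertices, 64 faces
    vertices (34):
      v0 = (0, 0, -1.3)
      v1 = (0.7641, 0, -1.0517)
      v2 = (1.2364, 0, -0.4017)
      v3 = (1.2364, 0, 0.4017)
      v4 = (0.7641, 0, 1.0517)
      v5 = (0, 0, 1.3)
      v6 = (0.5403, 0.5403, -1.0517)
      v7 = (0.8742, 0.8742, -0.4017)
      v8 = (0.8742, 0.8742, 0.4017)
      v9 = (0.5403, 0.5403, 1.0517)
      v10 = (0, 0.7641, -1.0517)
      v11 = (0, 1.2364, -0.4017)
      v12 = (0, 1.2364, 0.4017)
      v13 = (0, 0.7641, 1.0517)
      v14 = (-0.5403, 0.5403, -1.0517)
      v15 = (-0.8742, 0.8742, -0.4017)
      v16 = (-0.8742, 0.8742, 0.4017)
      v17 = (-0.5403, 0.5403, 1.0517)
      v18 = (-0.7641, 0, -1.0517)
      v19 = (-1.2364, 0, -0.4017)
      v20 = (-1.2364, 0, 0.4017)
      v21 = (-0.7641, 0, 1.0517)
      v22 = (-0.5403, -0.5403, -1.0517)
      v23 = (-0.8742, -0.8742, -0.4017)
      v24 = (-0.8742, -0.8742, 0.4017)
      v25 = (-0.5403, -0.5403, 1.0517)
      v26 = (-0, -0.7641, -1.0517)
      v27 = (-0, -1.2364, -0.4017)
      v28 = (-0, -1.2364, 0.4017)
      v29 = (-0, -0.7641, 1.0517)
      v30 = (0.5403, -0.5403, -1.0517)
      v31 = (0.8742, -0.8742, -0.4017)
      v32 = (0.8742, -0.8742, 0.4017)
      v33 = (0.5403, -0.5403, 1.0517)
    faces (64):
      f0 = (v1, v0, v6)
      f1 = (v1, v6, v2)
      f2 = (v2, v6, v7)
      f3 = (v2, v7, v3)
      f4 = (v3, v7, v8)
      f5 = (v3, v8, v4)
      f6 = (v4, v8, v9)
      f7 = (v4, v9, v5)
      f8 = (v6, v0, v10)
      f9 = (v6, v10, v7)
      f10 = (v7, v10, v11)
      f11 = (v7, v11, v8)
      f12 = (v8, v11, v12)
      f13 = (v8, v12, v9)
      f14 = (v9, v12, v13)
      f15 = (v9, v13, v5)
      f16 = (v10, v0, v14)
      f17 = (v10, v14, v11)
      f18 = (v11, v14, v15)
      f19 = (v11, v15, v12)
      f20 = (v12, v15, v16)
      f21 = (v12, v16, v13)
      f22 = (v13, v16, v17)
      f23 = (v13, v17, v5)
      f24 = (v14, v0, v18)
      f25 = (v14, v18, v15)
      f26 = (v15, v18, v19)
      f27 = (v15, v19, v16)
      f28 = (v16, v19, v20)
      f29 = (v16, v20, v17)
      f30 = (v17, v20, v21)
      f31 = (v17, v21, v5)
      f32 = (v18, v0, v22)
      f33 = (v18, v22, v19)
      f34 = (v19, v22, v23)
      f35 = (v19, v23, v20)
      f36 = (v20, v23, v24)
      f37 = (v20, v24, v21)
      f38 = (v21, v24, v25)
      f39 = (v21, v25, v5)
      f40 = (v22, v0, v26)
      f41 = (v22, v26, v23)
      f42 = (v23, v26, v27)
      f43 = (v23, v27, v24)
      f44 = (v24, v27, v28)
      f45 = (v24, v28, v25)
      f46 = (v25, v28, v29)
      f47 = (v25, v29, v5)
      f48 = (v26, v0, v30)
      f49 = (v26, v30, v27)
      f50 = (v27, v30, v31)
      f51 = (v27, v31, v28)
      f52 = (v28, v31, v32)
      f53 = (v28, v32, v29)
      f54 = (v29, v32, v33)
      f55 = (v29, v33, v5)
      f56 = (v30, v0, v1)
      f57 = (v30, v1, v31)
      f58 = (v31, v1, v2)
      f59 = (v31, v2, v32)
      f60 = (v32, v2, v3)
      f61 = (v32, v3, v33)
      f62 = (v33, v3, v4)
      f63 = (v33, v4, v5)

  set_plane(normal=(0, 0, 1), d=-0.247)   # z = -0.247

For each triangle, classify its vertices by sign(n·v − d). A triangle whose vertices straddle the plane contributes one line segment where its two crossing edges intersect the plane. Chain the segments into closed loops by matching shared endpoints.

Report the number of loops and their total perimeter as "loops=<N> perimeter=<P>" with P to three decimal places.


Straddling triangles (16 of 64):
  (v2,v7,v3) [--+] → (0.943944, 0.705867, -0.247)–(1.2364, 0, -0.247)  len=0.7641
  (v3,v7,v8) [+-+] → (0.943944, 0.705867, -0.247)–(0.8742, 0.8742, -0.247)  len=0.1822
  (v7,v11,v8) [--+] → (0.168333, 1.16666, -0.247)–(0.8742, 0.8742, -0.247)  len=0.7641
  (v8,v11,v12) [+-+] → (0.168333, 1.16666, -0.247)–(0, 1.2364, -0.247)  len=0.1822
  (v11,v15,v12) [--+] → (-0.705867, 0.943944, -0.247)–(0, 1.2364, -0.247)  len=0.7641
  (v12,v15,v16) [+-+] → (-0.705867, 0.943944, -0.247)–(-0.8742, 0.8742, -0.247)  len=0.1822
  (v15,v19,v16) [--+] → (-1.16666, 0.168333, -0.247)–(-0.8742, 0.8742, -0.247)  len=0.7641
  (v16,v19,v20) [+-+] → (-1.16666, 0.168333, -0.247)–(-1.2364, 0, -0.247)  len=0.1822
  (v19,v23,v20) [--+] → (-0.943944, -0.705867, -0.247)–(-1.2364, 0, -0.247)  len=0.7641
  (v20,v23,v24) [+-+] → (-0.943944, -0.705867, -0.247)–(-0.8742, -0.8742, -0.247)  len=0.1822
  (v23,v27,v24) [--+] → (-0.168333, -1.16666, -0.247)–(-0.8742, -0.8742, -0.247)  len=0.7641
  (v24,v27,v28) [+-+] → (-0.168333, -1.16666, -0.247)–(0, -1.2364, -0.247)  len=0.1822
  (v27,v31,v28) [--+] → (0.705867, -0.943944, -0.247)–(0, -1.2364, -0.247)  len=0.7641
  (v28,v31,v32) [+-+] → (0.705867, -0.943944, -0.247)–(0.8742, -0.8742, -0.247)  len=0.1822
  (v31,v2,v32) [--+] → (1.16666, -0.168333, -0.247)–(0.8742, -0.8742, -0.247)  len=0.7641
  (v32,v2,v3) [+-+] → (1.16666, -0.168333, -0.247)–(1.2364, 0, -0.247)  len=0.1822

Chained into 1 loop(s):
  loop 1: 16 segments, perimeter = 7.5701
Total perimeter = 7.570

loops=1 perimeter=7.570
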